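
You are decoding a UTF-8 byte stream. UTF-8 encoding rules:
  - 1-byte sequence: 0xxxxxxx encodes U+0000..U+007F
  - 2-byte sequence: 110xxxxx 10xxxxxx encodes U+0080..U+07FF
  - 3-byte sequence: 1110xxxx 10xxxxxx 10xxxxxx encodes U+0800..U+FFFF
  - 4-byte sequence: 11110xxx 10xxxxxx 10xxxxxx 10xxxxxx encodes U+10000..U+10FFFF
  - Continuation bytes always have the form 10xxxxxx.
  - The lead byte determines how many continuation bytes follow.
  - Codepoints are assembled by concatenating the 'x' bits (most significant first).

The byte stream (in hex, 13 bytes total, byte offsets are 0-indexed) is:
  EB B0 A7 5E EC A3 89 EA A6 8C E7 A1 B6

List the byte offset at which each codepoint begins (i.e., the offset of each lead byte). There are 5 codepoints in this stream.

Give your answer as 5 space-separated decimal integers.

Byte[0]=EB: 3-byte lead, need 2 cont bytes. acc=0xB
Byte[1]=B0: continuation. acc=(acc<<6)|0x30=0x2F0
Byte[2]=A7: continuation. acc=(acc<<6)|0x27=0xBC27
Completed: cp=U+BC27 (starts at byte 0)
Byte[3]=5E: 1-byte ASCII. cp=U+005E
Byte[4]=EC: 3-byte lead, need 2 cont bytes. acc=0xC
Byte[5]=A3: continuation. acc=(acc<<6)|0x23=0x323
Byte[6]=89: continuation. acc=(acc<<6)|0x09=0xC8C9
Completed: cp=U+C8C9 (starts at byte 4)
Byte[7]=EA: 3-byte lead, need 2 cont bytes. acc=0xA
Byte[8]=A6: continuation. acc=(acc<<6)|0x26=0x2A6
Byte[9]=8C: continuation. acc=(acc<<6)|0x0C=0xA98C
Completed: cp=U+A98C (starts at byte 7)
Byte[10]=E7: 3-byte lead, need 2 cont bytes. acc=0x7
Byte[11]=A1: continuation. acc=(acc<<6)|0x21=0x1E1
Byte[12]=B6: continuation. acc=(acc<<6)|0x36=0x7876
Completed: cp=U+7876 (starts at byte 10)

Answer: 0 3 4 7 10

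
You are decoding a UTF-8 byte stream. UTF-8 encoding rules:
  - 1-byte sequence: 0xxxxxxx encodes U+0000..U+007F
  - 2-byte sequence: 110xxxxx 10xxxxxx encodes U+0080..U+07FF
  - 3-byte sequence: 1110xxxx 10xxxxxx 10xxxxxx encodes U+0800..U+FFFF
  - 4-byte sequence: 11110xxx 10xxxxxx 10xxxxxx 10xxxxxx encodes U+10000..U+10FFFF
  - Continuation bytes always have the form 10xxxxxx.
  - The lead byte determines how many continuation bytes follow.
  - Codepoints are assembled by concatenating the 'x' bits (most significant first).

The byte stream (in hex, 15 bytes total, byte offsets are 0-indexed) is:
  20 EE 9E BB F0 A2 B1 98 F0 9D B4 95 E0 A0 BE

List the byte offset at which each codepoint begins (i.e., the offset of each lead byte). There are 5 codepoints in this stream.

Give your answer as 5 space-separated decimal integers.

Answer: 0 1 4 8 12

Derivation:
Byte[0]=20: 1-byte ASCII. cp=U+0020
Byte[1]=EE: 3-byte lead, need 2 cont bytes. acc=0xE
Byte[2]=9E: continuation. acc=(acc<<6)|0x1E=0x39E
Byte[3]=BB: continuation. acc=(acc<<6)|0x3B=0xE7BB
Completed: cp=U+E7BB (starts at byte 1)
Byte[4]=F0: 4-byte lead, need 3 cont bytes. acc=0x0
Byte[5]=A2: continuation. acc=(acc<<6)|0x22=0x22
Byte[6]=B1: continuation. acc=(acc<<6)|0x31=0x8B1
Byte[7]=98: continuation. acc=(acc<<6)|0x18=0x22C58
Completed: cp=U+22C58 (starts at byte 4)
Byte[8]=F0: 4-byte lead, need 3 cont bytes. acc=0x0
Byte[9]=9D: continuation. acc=(acc<<6)|0x1D=0x1D
Byte[10]=B4: continuation. acc=(acc<<6)|0x34=0x774
Byte[11]=95: continuation. acc=(acc<<6)|0x15=0x1DD15
Completed: cp=U+1DD15 (starts at byte 8)
Byte[12]=E0: 3-byte lead, need 2 cont bytes. acc=0x0
Byte[13]=A0: continuation. acc=(acc<<6)|0x20=0x20
Byte[14]=BE: continuation. acc=(acc<<6)|0x3E=0x83E
Completed: cp=U+083E (starts at byte 12)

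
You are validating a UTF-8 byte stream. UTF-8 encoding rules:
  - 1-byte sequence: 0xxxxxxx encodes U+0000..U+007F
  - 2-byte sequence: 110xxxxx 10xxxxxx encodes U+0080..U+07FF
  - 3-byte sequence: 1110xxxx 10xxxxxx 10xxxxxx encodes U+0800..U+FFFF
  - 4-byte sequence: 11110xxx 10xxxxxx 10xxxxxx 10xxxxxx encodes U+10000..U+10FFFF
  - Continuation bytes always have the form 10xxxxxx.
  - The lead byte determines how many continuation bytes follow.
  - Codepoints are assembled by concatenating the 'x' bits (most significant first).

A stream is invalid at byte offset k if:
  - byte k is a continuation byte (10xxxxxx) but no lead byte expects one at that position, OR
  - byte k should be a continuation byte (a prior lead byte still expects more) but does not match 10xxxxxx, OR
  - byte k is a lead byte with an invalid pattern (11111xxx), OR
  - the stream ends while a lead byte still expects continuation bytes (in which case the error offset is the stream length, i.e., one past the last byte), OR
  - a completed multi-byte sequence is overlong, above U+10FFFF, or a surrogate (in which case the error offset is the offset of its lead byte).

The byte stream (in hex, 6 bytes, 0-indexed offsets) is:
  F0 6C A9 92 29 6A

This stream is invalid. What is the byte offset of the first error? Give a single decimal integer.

Answer: 1

Derivation:
Byte[0]=F0: 4-byte lead, need 3 cont bytes. acc=0x0
Byte[1]=6C: expected 10xxxxxx continuation. INVALID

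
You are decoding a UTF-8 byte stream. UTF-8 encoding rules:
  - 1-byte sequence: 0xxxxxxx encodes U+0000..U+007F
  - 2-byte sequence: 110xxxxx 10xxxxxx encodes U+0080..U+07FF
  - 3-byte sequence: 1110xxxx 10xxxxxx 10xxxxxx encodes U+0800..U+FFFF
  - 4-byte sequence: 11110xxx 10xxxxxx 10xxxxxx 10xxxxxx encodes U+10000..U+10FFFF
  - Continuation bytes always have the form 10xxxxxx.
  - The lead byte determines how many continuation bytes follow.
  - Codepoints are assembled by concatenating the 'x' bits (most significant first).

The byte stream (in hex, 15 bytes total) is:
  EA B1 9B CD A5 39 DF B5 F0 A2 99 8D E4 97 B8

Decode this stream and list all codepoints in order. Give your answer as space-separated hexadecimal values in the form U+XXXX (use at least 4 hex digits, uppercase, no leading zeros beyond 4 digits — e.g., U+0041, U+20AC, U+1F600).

Answer: U+AC5B U+0365 U+0039 U+07F5 U+2264D U+45F8

Derivation:
Byte[0]=EA: 3-byte lead, need 2 cont bytes. acc=0xA
Byte[1]=B1: continuation. acc=(acc<<6)|0x31=0x2B1
Byte[2]=9B: continuation. acc=(acc<<6)|0x1B=0xAC5B
Completed: cp=U+AC5B (starts at byte 0)
Byte[3]=CD: 2-byte lead, need 1 cont bytes. acc=0xD
Byte[4]=A5: continuation. acc=(acc<<6)|0x25=0x365
Completed: cp=U+0365 (starts at byte 3)
Byte[5]=39: 1-byte ASCII. cp=U+0039
Byte[6]=DF: 2-byte lead, need 1 cont bytes. acc=0x1F
Byte[7]=B5: continuation. acc=(acc<<6)|0x35=0x7F5
Completed: cp=U+07F5 (starts at byte 6)
Byte[8]=F0: 4-byte lead, need 3 cont bytes. acc=0x0
Byte[9]=A2: continuation. acc=(acc<<6)|0x22=0x22
Byte[10]=99: continuation. acc=(acc<<6)|0x19=0x899
Byte[11]=8D: continuation. acc=(acc<<6)|0x0D=0x2264D
Completed: cp=U+2264D (starts at byte 8)
Byte[12]=E4: 3-byte lead, need 2 cont bytes. acc=0x4
Byte[13]=97: continuation. acc=(acc<<6)|0x17=0x117
Byte[14]=B8: continuation. acc=(acc<<6)|0x38=0x45F8
Completed: cp=U+45F8 (starts at byte 12)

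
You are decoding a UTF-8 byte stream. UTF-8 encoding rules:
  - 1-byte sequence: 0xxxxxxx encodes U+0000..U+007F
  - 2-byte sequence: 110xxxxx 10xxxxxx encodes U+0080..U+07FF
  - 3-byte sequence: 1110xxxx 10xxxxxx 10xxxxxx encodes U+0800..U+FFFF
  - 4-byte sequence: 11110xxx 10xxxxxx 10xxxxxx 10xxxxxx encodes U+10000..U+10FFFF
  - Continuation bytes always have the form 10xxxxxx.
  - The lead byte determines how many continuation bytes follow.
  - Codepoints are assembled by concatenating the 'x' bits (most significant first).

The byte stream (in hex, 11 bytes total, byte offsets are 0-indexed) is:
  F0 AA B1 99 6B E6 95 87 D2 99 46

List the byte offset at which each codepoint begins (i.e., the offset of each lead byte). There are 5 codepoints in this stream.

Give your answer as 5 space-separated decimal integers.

Byte[0]=F0: 4-byte lead, need 3 cont bytes. acc=0x0
Byte[1]=AA: continuation. acc=(acc<<6)|0x2A=0x2A
Byte[2]=B1: continuation. acc=(acc<<6)|0x31=0xAB1
Byte[3]=99: continuation. acc=(acc<<6)|0x19=0x2AC59
Completed: cp=U+2AC59 (starts at byte 0)
Byte[4]=6B: 1-byte ASCII. cp=U+006B
Byte[5]=E6: 3-byte lead, need 2 cont bytes. acc=0x6
Byte[6]=95: continuation. acc=(acc<<6)|0x15=0x195
Byte[7]=87: continuation. acc=(acc<<6)|0x07=0x6547
Completed: cp=U+6547 (starts at byte 5)
Byte[8]=D2: 2-byte lead, need 1 cont bytes. acc=0x12
Byte[9]=99: continuation. acc=(acc<<6)|0x19=0x499
Completed: cp=U+0499 (starts at byte 8)
Byte[10]=46: 1-byte ASCII. cp=U+0046

Answer: 0 4 5 8 10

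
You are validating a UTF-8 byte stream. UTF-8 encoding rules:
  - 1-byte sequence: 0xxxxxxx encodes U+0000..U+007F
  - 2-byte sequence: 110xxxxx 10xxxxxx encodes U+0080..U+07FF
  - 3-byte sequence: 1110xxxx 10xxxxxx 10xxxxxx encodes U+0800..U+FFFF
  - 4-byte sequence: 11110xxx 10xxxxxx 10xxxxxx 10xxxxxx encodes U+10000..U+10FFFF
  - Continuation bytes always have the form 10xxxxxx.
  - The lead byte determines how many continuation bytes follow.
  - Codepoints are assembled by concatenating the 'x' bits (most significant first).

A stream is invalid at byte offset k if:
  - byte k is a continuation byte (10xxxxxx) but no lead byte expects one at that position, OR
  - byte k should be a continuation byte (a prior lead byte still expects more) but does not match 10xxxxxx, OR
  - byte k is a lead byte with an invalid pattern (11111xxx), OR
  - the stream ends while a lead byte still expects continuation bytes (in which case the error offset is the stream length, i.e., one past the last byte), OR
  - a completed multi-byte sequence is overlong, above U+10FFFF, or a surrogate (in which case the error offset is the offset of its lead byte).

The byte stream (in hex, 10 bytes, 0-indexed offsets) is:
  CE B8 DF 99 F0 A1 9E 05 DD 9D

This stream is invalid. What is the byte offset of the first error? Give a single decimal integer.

Answer: 7

Derivation:
Byte[0]=CE: 2-byte lead, need 1 cont bytes. acc=0xE
Byte[1]=B8: continuation. acc=(acc<<6)|0x38=0x3B8
Completed: cp=U+03B8 (starts at byte 0)
Byte[2]=DF: 2-byte lead, need 1 cont bytes. acc=0x1F
Byte[3]=99: continuation. acc=(acc<<6)|0x19=0x7D9
Completed: cp=U+07D9 (starts at byte 2)
Byte[4]=F0: 4-byte lead, need 3 cont bytes. acc=0x0
Byte[5]=A1: continuation. acc=(acc<<6)|0x21=0x21
Byte[6]=9E: continuation. acc=(acc<<6)|0x1E=0x85E
Byte[7]=05: expected 10xxxxxx continuation. INVALID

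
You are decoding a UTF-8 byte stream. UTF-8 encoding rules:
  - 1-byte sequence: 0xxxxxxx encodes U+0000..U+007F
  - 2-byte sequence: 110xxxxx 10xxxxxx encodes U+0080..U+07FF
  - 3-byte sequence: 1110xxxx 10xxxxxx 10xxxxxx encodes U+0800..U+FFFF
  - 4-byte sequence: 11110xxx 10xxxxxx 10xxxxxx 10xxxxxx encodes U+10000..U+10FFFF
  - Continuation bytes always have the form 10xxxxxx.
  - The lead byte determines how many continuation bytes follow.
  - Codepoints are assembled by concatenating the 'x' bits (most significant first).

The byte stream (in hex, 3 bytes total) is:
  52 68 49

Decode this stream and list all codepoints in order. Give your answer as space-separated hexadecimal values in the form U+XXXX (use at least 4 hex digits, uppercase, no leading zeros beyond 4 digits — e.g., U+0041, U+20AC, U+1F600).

Byte[0]=52: 1-byte ASCII. cp=U+0052
Byte[1]=68: 1-byte ASCII. cp=U+0068
Byte[2]=49: 1-byte ASCII. cp=U+0049

Answer: U+0052 U+0068 U+0049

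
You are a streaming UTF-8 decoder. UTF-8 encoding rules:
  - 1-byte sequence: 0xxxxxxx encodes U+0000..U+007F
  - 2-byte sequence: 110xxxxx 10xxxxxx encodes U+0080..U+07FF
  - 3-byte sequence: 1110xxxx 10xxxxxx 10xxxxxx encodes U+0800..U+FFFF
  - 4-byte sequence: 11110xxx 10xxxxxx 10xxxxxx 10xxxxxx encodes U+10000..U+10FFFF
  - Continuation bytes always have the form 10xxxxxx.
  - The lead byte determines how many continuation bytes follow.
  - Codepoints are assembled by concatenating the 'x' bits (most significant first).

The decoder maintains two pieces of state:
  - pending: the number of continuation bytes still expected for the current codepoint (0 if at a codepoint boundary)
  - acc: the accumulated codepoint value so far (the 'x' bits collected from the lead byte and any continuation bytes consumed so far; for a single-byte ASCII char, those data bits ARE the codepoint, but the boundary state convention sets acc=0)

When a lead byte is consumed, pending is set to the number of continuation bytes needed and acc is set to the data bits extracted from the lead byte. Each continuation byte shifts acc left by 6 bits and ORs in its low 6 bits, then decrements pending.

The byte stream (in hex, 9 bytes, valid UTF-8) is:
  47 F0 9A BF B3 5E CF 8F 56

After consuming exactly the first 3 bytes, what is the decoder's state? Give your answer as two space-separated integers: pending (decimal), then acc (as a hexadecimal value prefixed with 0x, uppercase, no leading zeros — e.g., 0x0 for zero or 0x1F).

Byte[0]=47: 1-byte. pending=0, acc=0x0
Byte[1]=F0: 4-byte lead. pending=3, acc=0x0
Byte[2]=9A: continuation. acc=(acc<<6)|0x1A=0x1A, pending=2

Answer: 2 0x1A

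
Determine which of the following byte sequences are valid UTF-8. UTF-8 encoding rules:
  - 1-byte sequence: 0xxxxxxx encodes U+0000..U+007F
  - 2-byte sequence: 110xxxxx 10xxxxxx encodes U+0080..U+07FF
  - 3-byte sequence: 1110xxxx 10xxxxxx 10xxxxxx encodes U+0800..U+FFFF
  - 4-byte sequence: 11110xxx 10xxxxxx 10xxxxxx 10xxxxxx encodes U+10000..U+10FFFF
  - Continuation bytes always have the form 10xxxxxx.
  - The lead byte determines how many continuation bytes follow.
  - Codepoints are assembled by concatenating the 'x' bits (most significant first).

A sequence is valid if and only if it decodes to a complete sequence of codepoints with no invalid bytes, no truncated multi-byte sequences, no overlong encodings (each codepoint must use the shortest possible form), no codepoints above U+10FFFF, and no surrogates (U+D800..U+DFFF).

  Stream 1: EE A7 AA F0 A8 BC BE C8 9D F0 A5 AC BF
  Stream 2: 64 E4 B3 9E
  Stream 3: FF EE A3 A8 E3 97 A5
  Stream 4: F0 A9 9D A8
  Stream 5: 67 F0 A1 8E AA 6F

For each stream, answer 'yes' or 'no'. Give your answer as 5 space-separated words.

Stream 1: decodes cleanly. VALID
Stream 2: decodes cleanly. VALID
Stream 3: error at byte offset 0. INVALID
Stream 4: decodes cleanly. VALID
Stream 5: decodes cleanly. VALID

Answer: yes yes no yes yes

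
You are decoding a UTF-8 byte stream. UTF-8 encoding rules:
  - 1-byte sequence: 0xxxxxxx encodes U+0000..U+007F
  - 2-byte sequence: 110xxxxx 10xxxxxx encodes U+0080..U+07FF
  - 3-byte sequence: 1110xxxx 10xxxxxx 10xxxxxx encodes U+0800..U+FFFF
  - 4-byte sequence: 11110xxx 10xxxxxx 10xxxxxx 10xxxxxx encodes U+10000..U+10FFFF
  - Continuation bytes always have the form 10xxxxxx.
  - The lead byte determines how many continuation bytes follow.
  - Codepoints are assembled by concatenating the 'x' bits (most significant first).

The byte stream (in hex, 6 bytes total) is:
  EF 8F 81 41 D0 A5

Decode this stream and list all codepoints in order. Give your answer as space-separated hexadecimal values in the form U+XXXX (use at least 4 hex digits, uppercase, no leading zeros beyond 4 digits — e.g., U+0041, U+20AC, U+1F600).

Byte[0]=EF: 3-byte lead, need 2 cont bytes. acc=0xF
Byte[1]=8F: continuation. acc=(acc<<6)|0x0F=0x3CF
Byte[2]=81: continuation. acc=(acc<<6)|0x01=0xF3C1
Completed: cp=U+F3C1 (starts at byte 0)
Byte[3]=41: 1-byte ASCII. cp=U+0041
Byte[4]=D0: 2-byte lead, need 1 cont bytes. acc=0x10
Byte[5]=A5: continuation. acc=(acc<<6)|0x25=0x425
Completed: cp=U+0425 (starts at byte 4)

Answer: U+F3C1 U+0041 U+0425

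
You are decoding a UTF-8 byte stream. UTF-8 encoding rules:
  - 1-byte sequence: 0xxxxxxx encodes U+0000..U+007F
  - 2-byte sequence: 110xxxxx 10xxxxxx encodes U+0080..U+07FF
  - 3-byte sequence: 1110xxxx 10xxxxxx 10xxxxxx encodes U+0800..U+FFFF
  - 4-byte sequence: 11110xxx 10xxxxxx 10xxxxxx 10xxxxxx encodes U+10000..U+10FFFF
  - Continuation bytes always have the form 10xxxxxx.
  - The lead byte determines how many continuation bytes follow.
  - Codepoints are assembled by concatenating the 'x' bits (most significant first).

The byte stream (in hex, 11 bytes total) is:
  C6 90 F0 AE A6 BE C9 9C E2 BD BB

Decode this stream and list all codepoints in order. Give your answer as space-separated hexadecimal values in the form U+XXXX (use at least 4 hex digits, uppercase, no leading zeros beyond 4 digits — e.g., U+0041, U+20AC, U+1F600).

Byte[0]=C6: 2-byte lead, need 1 cont bytes. acc=0x6
Byte[1]=90: continuation. acc=(acc<<6)|0x10=0x190
Completed: cp=U+0190 (starts at byte 0)
Byte[2]=F0: 4-byte lead, need 3 cont bytes. acc=0x0
Byte[3]=AE: continuation. acc=(acc<<6)|0x2E=0x2E
Byte[4]=A6: continuation. acc=(acc<<6)|0x26=0xBA6
Byte[5]=BE: continuation. acc=(acc<<6)|0x3E=0x2E9BE
Completed: cp=U+2E9BE (starts at byte 2)
Byte[6]=C9: 2-byte lead, need 1 cont bytes. acc=0x9
Byte[7]=9C: continuation. acc=(acc<<6)|0x1C=0x25C
Completed: cp=U+025C (starts at byte 6)
Byte[8]=E2: 3-byte lead, need 2 cont bytes. acc=0x2
Byte[9]=BD: continuation. acc=(acc<<6)|0x3D=0xBD
Byte[10]=BB: continuation. acc=(acc<<6)|0x3B=0x2F7B
Completed: cp=U+2F7B (starts at byte 8)

Answer: U+0190 U+2E9BE U+025C U+2F7B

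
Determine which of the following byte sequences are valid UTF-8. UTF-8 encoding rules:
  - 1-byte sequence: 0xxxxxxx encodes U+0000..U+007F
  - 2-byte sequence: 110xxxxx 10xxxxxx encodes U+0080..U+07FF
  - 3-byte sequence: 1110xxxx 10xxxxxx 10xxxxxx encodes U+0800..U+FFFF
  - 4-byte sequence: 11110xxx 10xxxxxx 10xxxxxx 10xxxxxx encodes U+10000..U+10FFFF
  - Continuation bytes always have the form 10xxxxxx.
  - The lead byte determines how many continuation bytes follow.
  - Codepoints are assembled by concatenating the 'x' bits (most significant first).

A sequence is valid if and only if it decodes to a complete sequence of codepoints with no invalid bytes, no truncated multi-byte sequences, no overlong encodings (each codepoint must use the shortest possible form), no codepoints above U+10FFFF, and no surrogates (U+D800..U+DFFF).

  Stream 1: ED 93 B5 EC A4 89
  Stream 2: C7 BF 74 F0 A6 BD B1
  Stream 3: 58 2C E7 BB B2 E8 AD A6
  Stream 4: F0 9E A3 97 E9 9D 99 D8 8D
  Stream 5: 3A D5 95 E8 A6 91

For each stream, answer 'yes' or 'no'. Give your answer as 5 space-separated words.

Answer: yes yes yes yes yes

Derivation:
Stream 1: decodes cleanly. VALID
Stream 2: decodes cleanly. VALID
Stream 3: decodes cleanly. VALID
Stream 4: decodes cleanly. VALID
Stream 5: decodes cleanly. VALID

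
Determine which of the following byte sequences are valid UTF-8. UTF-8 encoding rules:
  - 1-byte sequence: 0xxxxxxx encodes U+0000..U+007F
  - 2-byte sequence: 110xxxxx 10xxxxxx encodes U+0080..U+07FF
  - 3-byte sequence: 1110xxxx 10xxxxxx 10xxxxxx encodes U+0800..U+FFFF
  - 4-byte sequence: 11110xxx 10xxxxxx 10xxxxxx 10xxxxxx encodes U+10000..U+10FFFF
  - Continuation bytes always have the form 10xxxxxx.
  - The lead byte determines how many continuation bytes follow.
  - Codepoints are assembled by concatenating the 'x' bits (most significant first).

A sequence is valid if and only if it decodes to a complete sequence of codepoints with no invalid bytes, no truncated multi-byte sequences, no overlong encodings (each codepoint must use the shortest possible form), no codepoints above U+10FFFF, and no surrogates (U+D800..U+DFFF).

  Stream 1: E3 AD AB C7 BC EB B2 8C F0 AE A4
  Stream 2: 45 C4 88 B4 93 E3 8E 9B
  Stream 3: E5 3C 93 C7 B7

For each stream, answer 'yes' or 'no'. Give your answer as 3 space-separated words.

Stream 1: error at byte offset 11. INVALID
Stream 2: error at byte offset 3. INVALID
Stream 3: error at byte offset 1. INVALID

Answer: no no no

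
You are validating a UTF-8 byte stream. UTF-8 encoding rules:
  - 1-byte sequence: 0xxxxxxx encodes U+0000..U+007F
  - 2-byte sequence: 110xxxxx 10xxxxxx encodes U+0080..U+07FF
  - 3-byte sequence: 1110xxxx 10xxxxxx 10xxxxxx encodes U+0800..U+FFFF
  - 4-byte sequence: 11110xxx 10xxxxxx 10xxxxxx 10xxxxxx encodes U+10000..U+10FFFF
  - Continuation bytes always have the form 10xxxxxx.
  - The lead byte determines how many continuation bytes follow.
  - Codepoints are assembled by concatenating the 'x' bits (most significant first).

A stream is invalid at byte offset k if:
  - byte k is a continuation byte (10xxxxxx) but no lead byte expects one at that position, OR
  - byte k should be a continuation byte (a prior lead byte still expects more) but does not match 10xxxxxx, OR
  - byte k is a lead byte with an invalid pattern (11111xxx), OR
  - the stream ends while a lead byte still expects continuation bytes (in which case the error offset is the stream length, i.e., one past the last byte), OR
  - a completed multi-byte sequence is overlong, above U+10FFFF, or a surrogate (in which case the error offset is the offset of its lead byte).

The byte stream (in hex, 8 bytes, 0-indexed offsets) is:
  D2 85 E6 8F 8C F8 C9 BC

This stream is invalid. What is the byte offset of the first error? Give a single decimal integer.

Answer: 5

Derivation:
Byte[0]=D2: 2-byte lead, need 1 cont bytes. acc=0x12
Byte[1]=85: continuation. acc=(acc<<6)|0x05=0x485
Completed: cp=U+0485 (starts at byte 0)
Byte[2]=E6: 3-byte lead, need 2 cont bytes. acc=0x6
Byte[3]=8F: continuation. acc=(acc<<6)|0x0F=0x18F
Byte[4]=8C: continuation. acc=(acc<<6)|0x0C=0x63CC
Completed: cp=U+63CC (starts at byte 2)
Byte[5]=F8: INVALID lead byte (not 0xxx/110x/1110/11110)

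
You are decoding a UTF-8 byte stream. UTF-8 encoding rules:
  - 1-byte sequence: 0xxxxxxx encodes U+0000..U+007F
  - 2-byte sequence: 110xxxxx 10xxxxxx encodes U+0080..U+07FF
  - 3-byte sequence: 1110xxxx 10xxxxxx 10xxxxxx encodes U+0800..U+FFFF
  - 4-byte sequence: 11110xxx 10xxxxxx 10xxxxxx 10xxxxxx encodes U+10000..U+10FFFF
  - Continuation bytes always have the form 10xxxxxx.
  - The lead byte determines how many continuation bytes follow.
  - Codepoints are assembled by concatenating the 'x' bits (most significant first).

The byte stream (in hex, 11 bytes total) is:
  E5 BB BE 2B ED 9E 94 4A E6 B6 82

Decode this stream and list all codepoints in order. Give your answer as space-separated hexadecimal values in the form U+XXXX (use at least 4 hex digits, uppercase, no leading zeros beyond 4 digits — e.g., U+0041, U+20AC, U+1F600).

Byte[0]=E5: 3-byte lead, need 2 cont bytes. acc=0x5
Byte[1]=BB: continuation. acc=(acc<<6)|0x3B=0x17B
Byte[2]=BE: continuation. acc=(acc<<6)|0x3E=0x5EFE
Completed: cp=U+5EFE (starts at byte 0)
Byte[3]=2B: 1-byte ASCII. cp=U+002B
Byte[4]=ED: 3-byte lead, need 2 cont bytes. acc=0xD
Byte[5]=9E: continuation. acc=(acc<<6)|0x1E=0x35E
Byte[6]=94: continuation. acc=(acc<<6)|0x14=0xD794
Completed: cp=U+D794 (starts at byte 4)
Byte[7]=4A: 1-byte ASCII. cp=U+004A
Byte[8]=E6: 3-byte lead, need 2 cont bytes. acc=0x6
Byte[9]=B6: continuation. acc=(acc<<6)|0x36=0x1B6
Byte[10]=82: continuation. acc=(acc<<6)|0x02=0x6D82
Completed: cp=U+6D82 (starts at byte 8)

Answer: U+5EFE U+002B U+D794 U+004A U+6D82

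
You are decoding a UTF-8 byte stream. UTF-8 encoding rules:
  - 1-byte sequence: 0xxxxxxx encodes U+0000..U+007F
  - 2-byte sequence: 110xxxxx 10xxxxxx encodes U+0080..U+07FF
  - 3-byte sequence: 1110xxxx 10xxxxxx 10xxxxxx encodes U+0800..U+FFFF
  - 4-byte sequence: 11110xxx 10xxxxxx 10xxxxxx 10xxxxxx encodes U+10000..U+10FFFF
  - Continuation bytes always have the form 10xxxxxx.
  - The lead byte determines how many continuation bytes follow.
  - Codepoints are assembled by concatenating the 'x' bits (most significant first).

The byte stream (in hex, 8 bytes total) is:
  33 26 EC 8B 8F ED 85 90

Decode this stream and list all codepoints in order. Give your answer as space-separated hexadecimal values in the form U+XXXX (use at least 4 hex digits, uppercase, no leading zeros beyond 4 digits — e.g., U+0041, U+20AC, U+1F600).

Byte[0]=33: 1-byte ASCII. cp=U+0033
Byte[1]=26: 1-byte ASCII. cp=U+0026
Byte[2]=EC: 3-byte lead, need 2 cont bytes. acc=0xC
Byte[3]=8B: continuation. acc=(acc<<6)|0x0B=0x30B
Byte[4]=8F: continuation. acc=(acc<<6)|0x0F=0xC2CF
Completed: cp=U+C2CF (starts at byte 2)
Byte[5]=ED: 3-byte lead, need 2 cont bytes. acc=0xD
Byte[6]=85: continuation. acc=(acc<<6)|0x05=0x345
Byte[7]=90: continuation. acc=(acc<<6)|0x10=0xD150
Completed: cp=U+D150 (starts at byte 5)

Answer: U+0033 U+0026 U+C2CF U+D150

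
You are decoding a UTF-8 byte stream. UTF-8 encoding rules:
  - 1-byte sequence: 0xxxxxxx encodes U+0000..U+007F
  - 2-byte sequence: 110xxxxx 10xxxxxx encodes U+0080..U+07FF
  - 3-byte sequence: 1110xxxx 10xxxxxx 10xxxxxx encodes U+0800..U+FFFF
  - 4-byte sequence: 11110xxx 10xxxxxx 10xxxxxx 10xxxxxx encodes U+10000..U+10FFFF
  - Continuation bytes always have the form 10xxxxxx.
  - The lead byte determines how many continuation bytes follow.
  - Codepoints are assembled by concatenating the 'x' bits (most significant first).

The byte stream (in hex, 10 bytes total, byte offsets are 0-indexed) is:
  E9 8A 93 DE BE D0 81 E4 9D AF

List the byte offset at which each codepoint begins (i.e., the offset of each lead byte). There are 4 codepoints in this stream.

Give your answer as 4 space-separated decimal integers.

Answer: 0 3 5 7

Derivation:
Byte[0]=E9: 3-byte lead, need 2 cont bytes. acc=0x9
Byte[1]=8A: continuation. acc=(acc<<6)|0x0A=0x24A
Byte[2]=93: continuation. acc=(acc<<6)|0x13=0x9293
Completed: cp=U+9293 (starts at byte 0)
Byte[3]=DE: 2-byte lead, need 1 cont bytes. acc=0x1E
Byte[4]=BE: continuation. acc=(acc<<6)|0x3E=0x7BE
Completed: cp=U+07BE (starts at byte 3)
Byte[5]=D0: 2-byte lead, need 1 cont bytes. acc=0x10
Byte[6]=81: continuation. acc=(acc<<6)|0x01=0x401
Completed: cp=U+0401 (starts at byte 5)
Byte[7]=E4: 3-byte lead, need 2 cont bytes. acc=0x4
Byte[8]=9D: continuation. acc=(acc<<6)|0x1D=0x11D
Byte[9]=AF: continuation. acc=(acc<<6)|0x2F=0x476F
Completed: cp=U+476F (starts at byte 7)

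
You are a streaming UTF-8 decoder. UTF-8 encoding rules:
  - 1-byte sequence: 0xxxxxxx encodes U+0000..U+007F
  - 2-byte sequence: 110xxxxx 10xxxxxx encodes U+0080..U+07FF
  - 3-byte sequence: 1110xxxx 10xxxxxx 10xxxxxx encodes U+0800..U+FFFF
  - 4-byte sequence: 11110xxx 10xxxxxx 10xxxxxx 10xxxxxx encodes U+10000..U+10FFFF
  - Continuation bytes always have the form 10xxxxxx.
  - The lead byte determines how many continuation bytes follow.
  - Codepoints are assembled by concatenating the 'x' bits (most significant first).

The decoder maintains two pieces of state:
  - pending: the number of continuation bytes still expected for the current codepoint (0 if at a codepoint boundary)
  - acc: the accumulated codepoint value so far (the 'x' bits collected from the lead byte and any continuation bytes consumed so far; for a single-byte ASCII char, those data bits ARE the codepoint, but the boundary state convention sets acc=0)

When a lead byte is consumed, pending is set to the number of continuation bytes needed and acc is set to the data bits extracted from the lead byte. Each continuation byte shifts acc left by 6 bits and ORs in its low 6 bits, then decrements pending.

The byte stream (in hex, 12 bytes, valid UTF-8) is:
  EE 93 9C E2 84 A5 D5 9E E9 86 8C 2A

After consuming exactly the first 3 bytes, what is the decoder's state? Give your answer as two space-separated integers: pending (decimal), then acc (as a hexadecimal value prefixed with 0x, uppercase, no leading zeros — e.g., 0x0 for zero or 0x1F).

Byte[0]=EE: 3-byte lead. pending=2, acc=0xE
Byte[1]=93: continuation. acc=(acc<<6)|0x13=0x393, pending=1
Byte[2]=9C: continuation. acc=(acc<<6)|0x1C=0xE4DC, pending=0

Answer: 0 0xE4DC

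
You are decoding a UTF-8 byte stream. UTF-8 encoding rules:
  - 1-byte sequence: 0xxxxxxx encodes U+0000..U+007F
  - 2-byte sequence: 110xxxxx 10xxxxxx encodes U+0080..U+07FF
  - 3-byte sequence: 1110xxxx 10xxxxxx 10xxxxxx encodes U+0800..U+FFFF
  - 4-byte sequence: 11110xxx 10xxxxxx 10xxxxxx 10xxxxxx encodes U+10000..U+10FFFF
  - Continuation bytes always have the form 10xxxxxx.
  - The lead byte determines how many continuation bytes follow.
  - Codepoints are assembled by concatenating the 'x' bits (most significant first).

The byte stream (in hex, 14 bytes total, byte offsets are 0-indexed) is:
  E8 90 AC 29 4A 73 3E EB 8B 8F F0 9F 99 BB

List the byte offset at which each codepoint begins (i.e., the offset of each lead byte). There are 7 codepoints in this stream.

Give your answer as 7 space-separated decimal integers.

Answer: 0 3 4 5 6 7 10

Derivation:
Byte[0]=E8: 3-byte lead, need 2 cont bytes. acc=0x8
Byte[1]=90: continuation. acc=(acc<<6)|0x10=0x210
Byte[2]=AC: continuation. acc=(acc<<6)|0x2C=0x842C
Completed: cp=U+842C (starts at byte 0)
Byte[3]=29: 1-byte ASCII. cp=U+0029
Byte[4]=4A: 1-byte ASCII. cp=U+004A
Byte[5]=73: 1-byte ASCII. cp=U+0073
Byte[6]=3E: 1-byte ASCII. cp=U+003E
Byte[7]=EB: 3-byte lead, need 2 cont bytes. acc=0xB
Byte[8]=8B: continuation. acc=(acc<<6)|0x0B=0x2CB
Byte[9]=8F: continuation. acc=(acc<<6)|0x0F=0xB2CF
Completed: cp=U+B2CF (starts at byte 7)
Byte[10]=F0: 4-byte lead, need 3 cont bytes. acc=0x0
Byte[11]=9F: continuation. acc=(acc<<6)|0x1F=0x1F
Byte[12]=99: continuation. acc=(acc<<6)|0x19=0x7D9
Byte[13]=BB: continuation. acc=(acc<<6)|0x3B=0x1F67B
Completed: cp=U+1F67B (starts at byte 10)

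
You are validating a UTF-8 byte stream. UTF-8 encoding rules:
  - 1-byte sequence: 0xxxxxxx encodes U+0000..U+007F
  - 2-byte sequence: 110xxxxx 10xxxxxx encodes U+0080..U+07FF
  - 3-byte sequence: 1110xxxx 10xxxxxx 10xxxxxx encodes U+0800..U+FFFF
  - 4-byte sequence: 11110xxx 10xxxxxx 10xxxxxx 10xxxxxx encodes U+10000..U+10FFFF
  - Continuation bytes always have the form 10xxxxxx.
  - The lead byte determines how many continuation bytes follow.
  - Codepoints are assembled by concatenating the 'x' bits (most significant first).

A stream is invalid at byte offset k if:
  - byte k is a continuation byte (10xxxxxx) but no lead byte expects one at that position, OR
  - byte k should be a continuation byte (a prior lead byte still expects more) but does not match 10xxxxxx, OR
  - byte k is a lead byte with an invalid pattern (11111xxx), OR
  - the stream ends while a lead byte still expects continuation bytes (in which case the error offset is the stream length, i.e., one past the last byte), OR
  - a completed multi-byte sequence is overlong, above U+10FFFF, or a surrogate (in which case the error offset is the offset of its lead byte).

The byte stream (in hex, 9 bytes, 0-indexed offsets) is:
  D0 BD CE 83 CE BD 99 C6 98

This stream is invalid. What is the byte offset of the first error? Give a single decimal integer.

Answer: 6

Derivation:
Byte[0]=D0: 2-byte lead, need 1 cont bytes. acc=0x10
Byte[1]=BD: continuation. acc=(acc<<6)|0x3D=0x43D
Completed: cp=U+043D (starts at byte 0)
Byte[2]=CE: 2-byte lead, need 1 cont bytes. acc=0xE
Byte[3]=83: continuation. acc=(acc<<6)|0x03=0x383
Completed: cp=U+0383 (starts at byte 2)
Byte[4]=CE: 2-byte lead, need 1 cont bytes. acc=0xE
Byte[5]=BD: continuation. acc=(acc<<6)|0x3D=0x3BD
Completed: cp=U+03BD (starts at byte 4)
Byte[6]=99: INVALID lead byte (not 0xxx/110x/1110/11110)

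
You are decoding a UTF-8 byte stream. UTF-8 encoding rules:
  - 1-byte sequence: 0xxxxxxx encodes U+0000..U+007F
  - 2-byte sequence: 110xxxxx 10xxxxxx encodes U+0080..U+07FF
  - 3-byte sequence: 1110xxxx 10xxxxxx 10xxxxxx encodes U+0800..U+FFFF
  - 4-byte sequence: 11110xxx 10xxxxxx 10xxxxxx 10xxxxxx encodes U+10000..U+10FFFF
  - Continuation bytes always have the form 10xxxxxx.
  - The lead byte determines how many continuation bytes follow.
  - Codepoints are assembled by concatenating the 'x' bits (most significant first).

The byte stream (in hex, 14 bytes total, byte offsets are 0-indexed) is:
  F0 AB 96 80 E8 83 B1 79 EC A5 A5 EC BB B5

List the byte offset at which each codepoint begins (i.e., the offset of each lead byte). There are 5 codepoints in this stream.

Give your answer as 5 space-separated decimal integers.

Byte[0]=F0: 4-byte lead, need 3 cont bytes. acc=0x0
Byte[1]=AB: continuation. acc=(acc<<6)|0x2B=0x2B
Byte[2]=96: continuation. acc=(acc<<6)|0x16=0xAD6
Byte[3]=80: continuation. acc=(acc<<6)|0x00=0x2B580
Completed: cp=U+2B580 (starts at byte 0)
Byte[4]=E8: 3-byte lead, need 2 cont bytes. acc=0x8
Byte[5]=83: continuation. acc=(acc<<6)|0x03=0x203
Byte[6]=B1: continuation. acc=(acc<<6)|0x31=0x80F1
Completed: cp=U+80F1 (starts at byte 4)
Byte[7]=79: 1-byte ASCII. cp=U+0079
Byte[8]=EC: 3-byte lead, need 2 cont bytes. acc=0xC
Byte[9]=A5: continuation. acc=(acc<<6)|0x25=0x325
Byte[10]=A5: continuation. acc=(acc<<6)|0x25=0xC965
Completed: cp=U+C965 (starts at byte 8)
Byte[11]=EC: 3-byte lead, need 2 cont bytes. acc=0xC
Byte[12]=BB: continuation. acc=(acc<<6)|0x3B=0x33B
Byte[13]=B5: continuation. acc=(acc<<6)|0x35=0xCEF5
Completed: cp=U+CEF5 (starts at byte 11)

Answer: 0 4 7 8 11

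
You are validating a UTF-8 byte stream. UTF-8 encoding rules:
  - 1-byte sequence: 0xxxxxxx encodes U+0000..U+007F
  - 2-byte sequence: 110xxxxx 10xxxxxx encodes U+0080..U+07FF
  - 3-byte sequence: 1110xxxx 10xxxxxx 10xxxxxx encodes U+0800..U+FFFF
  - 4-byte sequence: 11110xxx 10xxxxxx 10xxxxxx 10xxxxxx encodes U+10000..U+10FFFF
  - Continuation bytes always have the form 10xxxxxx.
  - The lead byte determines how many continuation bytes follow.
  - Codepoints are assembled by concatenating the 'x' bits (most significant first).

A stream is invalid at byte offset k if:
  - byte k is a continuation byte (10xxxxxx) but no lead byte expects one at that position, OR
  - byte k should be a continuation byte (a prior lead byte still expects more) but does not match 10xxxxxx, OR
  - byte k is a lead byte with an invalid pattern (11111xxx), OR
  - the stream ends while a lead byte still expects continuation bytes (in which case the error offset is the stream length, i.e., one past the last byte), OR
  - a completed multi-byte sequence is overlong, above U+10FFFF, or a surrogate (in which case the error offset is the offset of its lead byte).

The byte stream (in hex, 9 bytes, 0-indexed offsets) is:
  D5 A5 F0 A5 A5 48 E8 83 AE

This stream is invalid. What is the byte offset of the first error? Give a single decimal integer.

Byte[0]=D5: 2-byte lead, need 1 cont bytes. acc=0x15
Byte[1]=A5: continuation. acc=(acc<<6)|0x25=0x565
Completed: cp=U+0565 (starts at byte 0)
Byte[2]=F0: 4-byte lead, need 3 cont bytes. acc=0x0
Byte[3]=A5: continuation. acc=(acc<<6)|0x25=0x25
Byte[4]=A5: continuation. acc=(acc<<6)|0x25=0x965
Byte[5]=48: expected 10xxxxxx continuation. INVALID

Answer: 5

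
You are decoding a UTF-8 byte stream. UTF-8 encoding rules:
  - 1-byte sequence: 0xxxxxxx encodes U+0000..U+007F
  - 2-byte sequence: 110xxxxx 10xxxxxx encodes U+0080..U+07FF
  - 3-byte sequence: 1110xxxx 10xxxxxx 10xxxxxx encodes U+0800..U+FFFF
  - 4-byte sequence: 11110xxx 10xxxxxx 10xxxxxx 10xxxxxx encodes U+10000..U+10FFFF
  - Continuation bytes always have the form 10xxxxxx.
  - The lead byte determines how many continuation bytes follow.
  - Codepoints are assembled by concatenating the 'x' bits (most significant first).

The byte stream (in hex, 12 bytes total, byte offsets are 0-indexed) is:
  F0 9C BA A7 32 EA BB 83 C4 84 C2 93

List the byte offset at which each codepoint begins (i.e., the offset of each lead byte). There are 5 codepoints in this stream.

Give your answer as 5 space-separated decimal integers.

Byte[0]=F0: 4-byte lead, need 3 cont bytes. acc=0x0
Byte[1]=9C: continuation. acc=(acc<<6)|0x1C=0x1C
Byte[2]=BA: continuation. acc=(acc<<6)|0x3A=0x73A
Byte[3]=A7: continuation. acc=(acc<<6)|0x27=0x1CEA7
Completed: cp=U+1CEA7 (starts at byte 0)
Byte[4]=32: 1-byte ASCII. cp=U+0032
Byte[5]=EA: 3-byte lead, need 2 cont bytes. acc=0xA
Byte[6]=BB: continuation. acc=(acc<<6)|0x3B=0x2BB
Byte[7]=83: continuation. acc=(acc<<6)|0x03=0xAEC3
Completed: cp=U+AEC3 (starts at byte 5)
Byte[8]=C4: 2-byte lead, need 1 cont bytes. acc=0x4
Byte[9]=84: continuation. acc=(acc<<6)|0x04=0x104
Completed: cp=U+0104 (starts at byte 8)
Byte[10]=C2: 2-byte lead, need 1 cont bytes. acc=0x2
Byte[11]=93: continuation. acc=(acc<<6)|0x13=0x93
Completed: cp=U+0093 (starts at byte 10)

Answer: 0 4 5 8 10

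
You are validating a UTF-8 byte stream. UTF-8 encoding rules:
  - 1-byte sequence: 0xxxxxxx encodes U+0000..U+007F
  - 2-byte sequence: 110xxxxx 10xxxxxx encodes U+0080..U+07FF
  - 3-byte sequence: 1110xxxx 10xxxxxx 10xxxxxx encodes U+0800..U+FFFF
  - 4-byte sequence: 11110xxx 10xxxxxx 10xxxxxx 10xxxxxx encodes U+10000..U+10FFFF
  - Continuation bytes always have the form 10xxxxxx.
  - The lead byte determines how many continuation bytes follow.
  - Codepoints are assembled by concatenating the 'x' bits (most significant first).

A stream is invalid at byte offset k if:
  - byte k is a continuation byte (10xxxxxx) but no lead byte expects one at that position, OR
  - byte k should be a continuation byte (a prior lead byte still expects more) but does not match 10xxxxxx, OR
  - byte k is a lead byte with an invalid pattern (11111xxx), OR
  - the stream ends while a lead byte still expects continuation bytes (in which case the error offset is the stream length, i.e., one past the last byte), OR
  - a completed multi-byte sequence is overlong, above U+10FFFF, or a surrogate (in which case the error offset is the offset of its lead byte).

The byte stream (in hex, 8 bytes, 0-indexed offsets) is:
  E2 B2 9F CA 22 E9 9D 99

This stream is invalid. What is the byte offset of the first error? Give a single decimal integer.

Byte[0]=E2: 3-byte lead, need 2 cont bytes. acc=0x2
Byte[1]=B2: continuation. acc=(acc<<6)|0x32=0xB2
Byte[2]=9F: continuation. acc=(acc<<6)|0x1F=0x2C9F
Completed: cp=U+2C9F (starts at byte 0)
Byte[3]=CA: 2-byte lead, need 1 cont bytes. acc=0xA
Byte[4]=22: expected 10xxxxxx continuation. INVALID

Answer: 4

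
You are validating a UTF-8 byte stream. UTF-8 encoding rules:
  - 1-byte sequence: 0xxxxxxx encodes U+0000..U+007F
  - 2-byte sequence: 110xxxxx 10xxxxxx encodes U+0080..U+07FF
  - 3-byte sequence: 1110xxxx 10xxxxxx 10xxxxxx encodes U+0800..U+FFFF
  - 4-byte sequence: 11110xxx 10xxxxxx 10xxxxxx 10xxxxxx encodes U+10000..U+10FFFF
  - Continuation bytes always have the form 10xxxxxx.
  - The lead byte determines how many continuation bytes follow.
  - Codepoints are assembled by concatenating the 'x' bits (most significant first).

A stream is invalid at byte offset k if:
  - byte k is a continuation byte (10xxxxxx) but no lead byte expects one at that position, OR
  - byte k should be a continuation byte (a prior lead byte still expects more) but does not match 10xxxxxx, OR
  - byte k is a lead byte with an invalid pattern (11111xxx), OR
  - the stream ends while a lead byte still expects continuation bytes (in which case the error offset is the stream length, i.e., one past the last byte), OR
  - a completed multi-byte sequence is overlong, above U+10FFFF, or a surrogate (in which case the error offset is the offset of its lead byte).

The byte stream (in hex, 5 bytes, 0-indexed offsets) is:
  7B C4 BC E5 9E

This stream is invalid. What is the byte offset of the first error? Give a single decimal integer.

Byte[0]=7B: 1-byte ASCII. cp=U+007B
Byte[1]=C4: 2-byte lead, need 1 cont bytes. acc=0x4
Byte[2]=BC: continuation. acc=(acc<<6)|0x3C=0x13C
Completed: cp=U+013C (starts at byte 1)
Byte[3]=E5: 3-byte lead, need 2 cont bytes. acc=0x5
Byte[4]=9E: continuation. acc=(acc<<6)|0x1E=0x15E
Byte[5]: stream ended, expected continuation. INVALID

Answer: 5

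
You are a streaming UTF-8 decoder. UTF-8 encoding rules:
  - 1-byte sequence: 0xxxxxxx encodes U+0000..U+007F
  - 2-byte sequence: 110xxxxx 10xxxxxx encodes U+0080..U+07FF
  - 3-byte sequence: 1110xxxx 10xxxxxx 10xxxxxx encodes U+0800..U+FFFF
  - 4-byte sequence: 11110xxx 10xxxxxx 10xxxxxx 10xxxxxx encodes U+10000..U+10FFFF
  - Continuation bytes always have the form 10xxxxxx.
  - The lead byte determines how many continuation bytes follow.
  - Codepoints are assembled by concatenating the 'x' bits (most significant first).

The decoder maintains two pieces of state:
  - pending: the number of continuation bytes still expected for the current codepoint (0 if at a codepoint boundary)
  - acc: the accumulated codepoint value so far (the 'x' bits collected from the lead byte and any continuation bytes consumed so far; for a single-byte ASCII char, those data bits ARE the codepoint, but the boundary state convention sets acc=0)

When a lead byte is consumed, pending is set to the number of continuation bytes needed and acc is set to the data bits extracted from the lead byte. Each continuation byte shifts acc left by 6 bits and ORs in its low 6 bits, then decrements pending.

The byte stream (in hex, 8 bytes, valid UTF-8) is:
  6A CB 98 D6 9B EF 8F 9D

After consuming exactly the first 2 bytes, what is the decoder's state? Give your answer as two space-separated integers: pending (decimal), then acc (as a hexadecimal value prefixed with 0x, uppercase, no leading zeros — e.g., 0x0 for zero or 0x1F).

Answer: 1 0xB

Derivation:
Byte[0]=6A: 1-byte. pending=0, acc=0x0
Byte[1]=CB: 2-byte lead. pending=1, acc=0xB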